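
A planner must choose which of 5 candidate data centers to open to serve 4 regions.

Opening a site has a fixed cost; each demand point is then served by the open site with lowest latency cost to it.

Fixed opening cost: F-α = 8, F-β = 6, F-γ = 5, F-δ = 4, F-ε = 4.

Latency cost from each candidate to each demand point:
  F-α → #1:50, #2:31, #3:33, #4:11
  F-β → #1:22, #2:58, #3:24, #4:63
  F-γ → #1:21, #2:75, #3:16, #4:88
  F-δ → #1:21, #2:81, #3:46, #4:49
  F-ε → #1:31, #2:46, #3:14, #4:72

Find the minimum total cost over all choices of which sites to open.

92

Open {F-α, F-γ}: assign each demand point to its cheapest open site.
  #1→F-γ 21, #2→F-α 31, #3→F-γ 16, #4→F-α 11
  latency cost 79, fixed 13 → total 92.
Compare {F-α, F-δ, F-ε}: latency cost 77 + fixed 16 = 93.
Compare {F-α, F-γ, F-ε}: latency cost 77 + fixed 17 = 94.
Compare {F-α, F-β, F-ε}: latency cost 78 + fixed 18 = 96.
All other subsets cost ≥ 93. Minimum total cost: 92.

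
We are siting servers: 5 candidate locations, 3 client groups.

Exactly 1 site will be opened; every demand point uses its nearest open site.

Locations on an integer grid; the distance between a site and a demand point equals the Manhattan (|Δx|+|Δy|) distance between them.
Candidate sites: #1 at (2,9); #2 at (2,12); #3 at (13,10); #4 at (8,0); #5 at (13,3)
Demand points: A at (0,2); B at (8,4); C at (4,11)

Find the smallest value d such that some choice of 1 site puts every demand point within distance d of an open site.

Open {#1}.
  Farthest demand point is B at distance 11 (to #1); all others are ≤ 11.
With {#2} the worst case is 14.
With {#4} the worst case is 15.
No size-1 selection achieves below 11.

11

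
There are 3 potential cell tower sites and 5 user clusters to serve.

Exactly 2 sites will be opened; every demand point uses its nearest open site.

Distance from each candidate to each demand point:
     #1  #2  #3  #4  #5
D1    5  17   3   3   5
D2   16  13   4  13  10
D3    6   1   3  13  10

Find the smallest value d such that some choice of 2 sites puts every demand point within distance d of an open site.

Open {D1, D3}.
  Farthest demand point is #1 at distance 5 (to D1); all others are ≤ 5.
With {D1, D2} the worst case is 13.
With {D2, D3} the worst case is 13.
No size-2 selection achieves below 5.

5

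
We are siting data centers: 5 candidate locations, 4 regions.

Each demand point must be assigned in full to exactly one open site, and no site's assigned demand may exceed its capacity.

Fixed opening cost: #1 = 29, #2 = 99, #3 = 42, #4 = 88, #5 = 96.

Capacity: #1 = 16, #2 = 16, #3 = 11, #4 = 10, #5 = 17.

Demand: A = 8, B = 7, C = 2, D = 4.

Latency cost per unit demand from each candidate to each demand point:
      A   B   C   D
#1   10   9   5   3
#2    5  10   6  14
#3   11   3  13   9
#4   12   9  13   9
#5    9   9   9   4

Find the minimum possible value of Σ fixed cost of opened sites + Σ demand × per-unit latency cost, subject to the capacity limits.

194

Open {#1, #3}; cheapest assignment that respects the capacities:
  #1 (cap 16, load 14): A, C, D — cost 8×10 + 2×5 + 4×3 = 102
  #3 (cap 11, load 7): B — cost 7×3 = 21
  Shipping 123, fixed 71 → total 194.
  Any other capacity-feasible assignment to {#1, #3} ships for at least 123.
Compare {#2, #3}: its best feasible assignment gives total 250.
Compare {#1, #2}: its best feasible assignment gives total 253.
Every other set of open sites that can feasibly serve all demand totals ≥ 250 even under its best assignment. Minimum: 194.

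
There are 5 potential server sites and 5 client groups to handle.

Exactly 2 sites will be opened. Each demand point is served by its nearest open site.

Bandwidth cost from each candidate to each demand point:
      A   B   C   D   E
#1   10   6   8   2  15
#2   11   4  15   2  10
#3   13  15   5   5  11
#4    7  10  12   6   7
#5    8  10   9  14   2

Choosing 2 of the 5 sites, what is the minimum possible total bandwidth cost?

25

Open {#2, #5}.
  A→#5 8, B→#2 4, C→#5 9, D→#2 2, E→#5 2  ⇒ total 25.
Compare {#1, #5}: total 26.
Compare {#1, #4}: total 30.
No size-2 selection does better; minimum is 25.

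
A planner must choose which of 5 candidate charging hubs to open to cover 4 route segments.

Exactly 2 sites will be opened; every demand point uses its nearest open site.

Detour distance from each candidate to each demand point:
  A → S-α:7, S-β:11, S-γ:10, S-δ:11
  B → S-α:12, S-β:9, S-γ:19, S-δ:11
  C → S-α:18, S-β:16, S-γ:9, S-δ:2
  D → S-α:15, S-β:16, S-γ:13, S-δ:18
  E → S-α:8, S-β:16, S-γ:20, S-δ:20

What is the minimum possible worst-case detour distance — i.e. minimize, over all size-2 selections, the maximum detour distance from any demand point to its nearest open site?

11

Open {A, B}.
  Farthest demand point is S-δ at detour distance 11 (to A); all others are ≤ 11.
With {A, C} the worst case is 11.
With {A, D} the worst case is 11.
No size-2 selection achieves below 11.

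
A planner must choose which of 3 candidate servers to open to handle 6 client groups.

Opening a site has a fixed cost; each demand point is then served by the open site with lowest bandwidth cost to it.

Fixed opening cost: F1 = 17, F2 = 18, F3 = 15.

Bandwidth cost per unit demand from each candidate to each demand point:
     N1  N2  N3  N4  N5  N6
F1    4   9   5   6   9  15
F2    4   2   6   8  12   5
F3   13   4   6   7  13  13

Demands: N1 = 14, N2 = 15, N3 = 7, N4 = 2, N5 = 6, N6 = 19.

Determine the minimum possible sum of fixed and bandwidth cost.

317

Open {F1, F2}: assign each demand point to its cheapest open site.
  N1→F1 14×4=56, N2→F2 15×2=30, N3→F1 7×5=35, N4→F1 2×6=12, N5→F1 6×9=54, N6→F2 19×5=95
  bandwidth cost 282, fixed 35 → total 317.
Compare {F2}: bandwidth cost 311 + fixed 18 = 329.
Compare {F1, F2, F3}: bandwidth cost 282 + fixed 50 = 332.
Compare {F2, F3}: bandwidth cost 309 + fixed 33 = 342.
All other subsets cost ≥ 329. Minimum total cost: 317.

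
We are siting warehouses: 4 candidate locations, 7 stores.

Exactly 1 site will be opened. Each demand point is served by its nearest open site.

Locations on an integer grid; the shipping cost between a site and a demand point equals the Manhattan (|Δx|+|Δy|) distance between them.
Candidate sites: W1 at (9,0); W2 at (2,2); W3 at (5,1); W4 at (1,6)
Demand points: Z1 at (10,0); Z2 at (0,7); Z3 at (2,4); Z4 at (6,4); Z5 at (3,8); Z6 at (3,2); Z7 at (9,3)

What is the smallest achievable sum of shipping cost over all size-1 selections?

41

Open {W2}.
  Z1→W2 10, Z2→W2 7, Z3→W2 2, Z4→W2 6, Z5→W2 7, Z6→W2 1, Z7→W2 8  ⇒ total 41.
Compare {W3}: total 45.
Compare {W4}: total 48.
No size-1 selection does better; minimum is 41.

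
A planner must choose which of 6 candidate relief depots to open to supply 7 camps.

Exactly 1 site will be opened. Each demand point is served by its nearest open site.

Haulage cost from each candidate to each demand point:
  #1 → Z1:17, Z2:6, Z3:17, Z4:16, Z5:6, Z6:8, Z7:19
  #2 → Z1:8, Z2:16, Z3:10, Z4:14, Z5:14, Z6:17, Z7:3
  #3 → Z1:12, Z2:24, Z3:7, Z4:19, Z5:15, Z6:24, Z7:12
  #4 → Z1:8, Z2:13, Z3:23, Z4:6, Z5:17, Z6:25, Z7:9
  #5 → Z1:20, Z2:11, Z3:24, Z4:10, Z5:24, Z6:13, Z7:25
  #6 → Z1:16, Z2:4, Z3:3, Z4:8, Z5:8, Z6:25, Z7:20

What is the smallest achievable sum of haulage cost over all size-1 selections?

Open {#2}.
  Z1→#2 8, Z2→#2 16, Z3→#2 10, Z4→#2 14, Z5→#2 14, Z6→#2 17, Z7→#2 3  ⇒ total 82.
Compare {#6}: total 84.
Compare {#1}: total 89.
No size-1 selection does better; minimum is 82.

82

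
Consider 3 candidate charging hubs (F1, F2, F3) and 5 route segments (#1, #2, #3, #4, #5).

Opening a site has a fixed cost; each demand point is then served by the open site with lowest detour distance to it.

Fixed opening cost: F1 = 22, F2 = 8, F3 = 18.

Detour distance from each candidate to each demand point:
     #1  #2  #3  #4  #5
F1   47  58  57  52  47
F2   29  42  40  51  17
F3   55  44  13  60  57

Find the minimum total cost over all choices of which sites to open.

178

Open {F2, F3}: assign each demand point to its cheapest open site.
  #1→F2 29, #2→F2 42, #3→F3 13, #4→F2 51, #5→F2 17
  detour distance 152, fixed 26 → total 178.
Compare {F2}: detour distance 179 + fixed 8 = 187.
Compare {F1, F2, F3}: detour distance 152 + fixed 48 = 200.
Compare {F1, F2}: detour distance 179 + fixed 30 = 209.
All other subsets cost ≥ 187. Minimum total cost: 178.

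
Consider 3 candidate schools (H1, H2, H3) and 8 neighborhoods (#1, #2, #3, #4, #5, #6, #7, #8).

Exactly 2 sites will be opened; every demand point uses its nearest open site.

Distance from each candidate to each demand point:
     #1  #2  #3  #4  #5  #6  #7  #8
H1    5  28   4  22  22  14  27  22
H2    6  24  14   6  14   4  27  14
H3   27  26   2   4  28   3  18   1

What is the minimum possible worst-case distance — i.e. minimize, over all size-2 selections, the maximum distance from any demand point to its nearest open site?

Open {H2, H3}.
  Farthest demand point is #2 at distance 24 (to H2); all others are ≤ 24.
With {H1, H3} the worst case is 26.
With {H1, H2} the worst case is 27.
No size-2 selection achieves below 24.

24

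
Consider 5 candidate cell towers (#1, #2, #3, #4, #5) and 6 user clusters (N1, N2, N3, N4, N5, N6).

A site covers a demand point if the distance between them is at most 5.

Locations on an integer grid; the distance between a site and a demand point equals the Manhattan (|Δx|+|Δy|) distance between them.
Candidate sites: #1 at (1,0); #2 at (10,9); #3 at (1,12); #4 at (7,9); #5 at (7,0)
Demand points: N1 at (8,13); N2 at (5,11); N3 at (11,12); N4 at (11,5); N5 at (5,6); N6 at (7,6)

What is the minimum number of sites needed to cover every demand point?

Coverage sets (demand points within 5 of each site):
  #1: {}
  #2: {N3, N4}
  #3: {N2}
  #4: {N1, N2, N5, N6}
  #5: {}
No single site covers all 6 demand points.
But {#2, #4} covers everything, so the minimum is 2.

2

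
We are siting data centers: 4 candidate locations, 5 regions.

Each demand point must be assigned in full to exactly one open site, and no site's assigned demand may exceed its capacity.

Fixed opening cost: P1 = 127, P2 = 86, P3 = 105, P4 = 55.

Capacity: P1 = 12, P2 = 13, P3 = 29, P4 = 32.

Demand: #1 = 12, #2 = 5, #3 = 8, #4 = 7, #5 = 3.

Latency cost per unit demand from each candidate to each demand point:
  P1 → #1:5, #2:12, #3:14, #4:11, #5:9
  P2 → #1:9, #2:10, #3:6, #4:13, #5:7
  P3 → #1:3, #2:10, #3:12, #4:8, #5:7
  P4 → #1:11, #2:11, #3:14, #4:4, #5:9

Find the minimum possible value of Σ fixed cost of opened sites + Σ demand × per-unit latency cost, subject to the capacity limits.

Open {P3, P4}; cheapest assignment that respects the capacities:
  P3 (cap 29, load 28): #1, #2, #3, #5 — cost 12×3 + 5×10 + 8×12 + 3×7 = 203
  P4 (cap 32, load 7): #4 — cost 7×4 = 28
  Shipping 231, fixed 160 → total 391.
  Any other capacity-feasible assignment to {P3, P4} ships for at least 231.
Compare {P2, P3}: its best feasible assignment gives total 402.
Compare {P2, P4}: its best feasible assignment gives total 425.
Every other set of open sites that can feasibly serve all demand totals ≥ 402 even under its best assignment. Minimum: 391.

391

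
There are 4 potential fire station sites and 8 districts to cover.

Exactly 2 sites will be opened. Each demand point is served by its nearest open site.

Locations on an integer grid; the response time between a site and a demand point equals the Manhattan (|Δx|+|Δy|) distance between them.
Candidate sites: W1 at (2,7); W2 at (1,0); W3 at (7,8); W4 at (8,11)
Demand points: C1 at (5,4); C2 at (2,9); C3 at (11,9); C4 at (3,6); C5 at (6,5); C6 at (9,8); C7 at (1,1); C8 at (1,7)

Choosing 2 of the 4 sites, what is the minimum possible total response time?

29

Open {W1, W3}.
  C1→W1 6, C2→W1 2, C3→W3 5, C4→W1 2, C5→W3 4, C6→W3 2, C7→W1 7, C8→W1 1  ⇒ total 29.
Compare {W1, W4}: total 33.
Compare {W1, W2}: total 37.
No size-2 selection does better; minimum is 29.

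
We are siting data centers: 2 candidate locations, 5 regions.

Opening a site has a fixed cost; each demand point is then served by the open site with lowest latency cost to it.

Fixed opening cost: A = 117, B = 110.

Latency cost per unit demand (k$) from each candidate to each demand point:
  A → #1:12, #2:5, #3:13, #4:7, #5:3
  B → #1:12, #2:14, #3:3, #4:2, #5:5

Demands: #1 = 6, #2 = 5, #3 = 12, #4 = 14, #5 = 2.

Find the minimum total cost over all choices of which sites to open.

Open {B}: assign each demand point to its cheapest open site.
  #1→B 6×12=72, #2→B 5×14=70, #3→B 12×3=36, #4→B 14×2=28, #5→B 2×5=10
  latency cost 216, fixed 110 → total 326.
Compare {A, B}: latency cost 167 + fixed 227 = 394.
Compare {A}: latency cost 357 + fixed 117 = 474.

326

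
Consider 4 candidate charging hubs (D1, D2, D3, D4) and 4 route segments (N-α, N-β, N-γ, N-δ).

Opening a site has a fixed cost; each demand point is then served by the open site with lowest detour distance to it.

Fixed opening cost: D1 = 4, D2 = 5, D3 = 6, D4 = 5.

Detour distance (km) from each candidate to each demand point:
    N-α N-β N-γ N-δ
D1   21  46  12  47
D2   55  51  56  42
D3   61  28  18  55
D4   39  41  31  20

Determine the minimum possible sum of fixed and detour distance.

Open {D1, D3, D4}: assign each demand point to its cheapest open site.
  N-α→D1 21, N-β→D3 28, N-γ→D1 12, N-δ→D4 20
  detour distance 81, fixed 15 → total 96.
Compare {D1, D2, D3, D4}: detour distance 81 + fixed 20 = 101.
Compare {D1, D4}: detour distance 94 + fixed 9 = 103.
Compare {D1, D2, D4}: detour distance 94 + fixed 14 = 108.
All other subsets cost ≥ 101. Minimum total cost: 96.

96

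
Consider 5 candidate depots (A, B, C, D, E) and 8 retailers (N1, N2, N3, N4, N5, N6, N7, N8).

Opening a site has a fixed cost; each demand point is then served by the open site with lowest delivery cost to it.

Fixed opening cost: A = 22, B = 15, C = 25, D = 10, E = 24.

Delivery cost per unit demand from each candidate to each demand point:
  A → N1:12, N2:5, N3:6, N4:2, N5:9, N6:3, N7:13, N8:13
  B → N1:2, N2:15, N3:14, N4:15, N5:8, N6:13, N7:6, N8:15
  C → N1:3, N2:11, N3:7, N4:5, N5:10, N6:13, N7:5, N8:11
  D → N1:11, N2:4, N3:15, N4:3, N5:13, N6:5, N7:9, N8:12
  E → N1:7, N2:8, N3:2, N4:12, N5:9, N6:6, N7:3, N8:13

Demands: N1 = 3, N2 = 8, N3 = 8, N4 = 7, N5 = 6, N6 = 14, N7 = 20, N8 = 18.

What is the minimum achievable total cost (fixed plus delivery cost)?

Open {A, C, E}: assign each demand point to its cheapest open site.
  N1→C 3×3=9, N2→A 8×5=40, N3→E 8×2=16, N4→A 7×2=14, N5→A 6×9=54, N6→A 14×3=42, N7→E 20×3=60, N8→C 18×11=198
  delivery cost 433, fixed 71 → total 504.
Compare {A, B, D, E}: delivery cost 434 + fixed 71 = 505.
Compare {A, C, D, E}: delivery cost 425 + fixed 81 = 506.
Compare {A, B, C, E}: delivery cost 424 + fixed 86 = 510.
All other subsets cost ≥ 505. Minimum total cost: 504.

504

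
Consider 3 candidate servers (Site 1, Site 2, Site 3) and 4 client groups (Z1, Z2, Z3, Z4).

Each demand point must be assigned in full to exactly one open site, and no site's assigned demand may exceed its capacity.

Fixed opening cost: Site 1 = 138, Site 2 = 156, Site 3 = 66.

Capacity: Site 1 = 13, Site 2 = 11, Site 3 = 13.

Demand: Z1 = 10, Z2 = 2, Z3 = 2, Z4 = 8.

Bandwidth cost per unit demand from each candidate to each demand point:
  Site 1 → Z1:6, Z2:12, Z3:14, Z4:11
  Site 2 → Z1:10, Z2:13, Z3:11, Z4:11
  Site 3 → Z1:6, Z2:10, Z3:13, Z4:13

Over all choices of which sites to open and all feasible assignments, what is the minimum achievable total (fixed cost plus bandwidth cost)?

Open {Site 1, Site 3}; cheapest assignment that respects the capacities:
  Site 1 (cap 13, load 10): Z3, Z4 — cost 2×14 + 8×11 = 116
  Site 3 (cap 13, load 12): Z1, Z2 — cost 10×6 + 2×10 = 80
  Shipping 196, fixed 204 → total 400.
  Any other capacity-feasible assignment to {Site 1, Site 3} ships for at least 196.
Compare {Site 2, Site 3}: its best feasible assignment gives total 412.
Compare {Site 1, Site 2}: its best feasible assignment gives total 488.
Every other set of open sites that can feasibly serve all demand totals ≥ 412 even under its best assignment. Minimum: 400.

400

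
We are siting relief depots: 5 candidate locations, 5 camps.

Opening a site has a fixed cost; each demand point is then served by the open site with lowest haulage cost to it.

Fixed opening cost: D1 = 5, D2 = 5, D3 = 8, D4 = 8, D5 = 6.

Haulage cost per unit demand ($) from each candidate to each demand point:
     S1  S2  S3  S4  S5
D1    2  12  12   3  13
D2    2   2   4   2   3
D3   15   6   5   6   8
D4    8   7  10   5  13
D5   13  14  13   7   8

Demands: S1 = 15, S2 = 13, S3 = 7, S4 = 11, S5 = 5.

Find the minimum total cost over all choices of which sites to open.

Open {D2}: assign each demand point to its cheapest open site.
  S1→D2 15×2=30, S2→D2 13×2=26, S3→D2 7×4=28, S4→D2 11×2=22, S5→D2 5×3=15
  haulage cost 121, fixed 5 → total 126.
Compare {D1, D2}: haulage cost 121 + fixed 10 = 131.
Compare {D2, D5}: haulage cost 121 + fixed 11 = 132.
Compare {D2, D3}: haulage cost 121 + fixed 13 = 134.
All other subsets cost ≥ 131. Minimum total cost: 126.

126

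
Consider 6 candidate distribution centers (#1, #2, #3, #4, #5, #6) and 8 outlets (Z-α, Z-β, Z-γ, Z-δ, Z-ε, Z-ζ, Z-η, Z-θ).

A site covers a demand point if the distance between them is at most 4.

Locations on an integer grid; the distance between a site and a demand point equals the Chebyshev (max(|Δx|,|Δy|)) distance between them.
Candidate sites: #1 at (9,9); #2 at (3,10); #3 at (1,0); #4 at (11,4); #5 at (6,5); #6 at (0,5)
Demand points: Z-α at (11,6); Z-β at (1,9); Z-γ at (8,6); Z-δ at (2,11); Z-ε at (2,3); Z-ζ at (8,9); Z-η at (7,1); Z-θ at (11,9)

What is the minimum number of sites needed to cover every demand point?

3

Coverage sets (demand points within 4 of each site):
  #1: {Z-α, Z-γ, Z-ζ, Z-θ}
  #2: {Z-β, Z-δ}
  #3: {Z-ε}
  #4: {Z-α, Z-γ, Z-η}
  #5: {Z-γ, Z-ε, Z-ζ, Z-η}
  #6: {Z-β, Z-ε}
No 2 sites suffice: every size-2 union leaves at least one demand point uncovered.
But {#1, #2, #5} covers everything, so the minimum is 3.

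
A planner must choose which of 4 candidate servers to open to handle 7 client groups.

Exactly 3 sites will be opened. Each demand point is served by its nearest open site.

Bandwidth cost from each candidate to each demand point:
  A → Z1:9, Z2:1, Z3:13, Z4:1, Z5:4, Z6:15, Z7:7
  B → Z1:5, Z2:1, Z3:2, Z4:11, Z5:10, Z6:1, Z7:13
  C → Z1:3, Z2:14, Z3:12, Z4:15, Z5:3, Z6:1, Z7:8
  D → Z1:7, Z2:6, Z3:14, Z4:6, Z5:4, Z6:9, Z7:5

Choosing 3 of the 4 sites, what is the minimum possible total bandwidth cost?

18

Open {A, B, C}.
  Z1→C 3, Z2→A 1, Z3→B 2, Z4→A 1, Z5→C 3, Z6→B 1, Z7→A 7  ⇒ total 18.
Compare {A, B, D}: total 19.
Compare {B, C, D}: total 21.
No size-3 selection does better; minimum is 18.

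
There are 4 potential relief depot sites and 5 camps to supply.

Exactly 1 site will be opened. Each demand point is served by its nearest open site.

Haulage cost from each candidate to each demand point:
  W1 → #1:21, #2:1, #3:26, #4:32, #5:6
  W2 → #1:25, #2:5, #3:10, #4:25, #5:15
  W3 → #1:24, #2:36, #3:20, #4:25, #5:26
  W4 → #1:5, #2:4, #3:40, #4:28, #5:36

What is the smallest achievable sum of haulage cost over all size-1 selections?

80

Open {W2}.
  #1→W2 25, #2→W2 5, #3→W2 10, #4→W2 25, #5→W2 15  ⇒ total 80.
Compare {W1}: total 86.
Compare {W4}: total 113.
No size-1 selection does better; minimum is 80.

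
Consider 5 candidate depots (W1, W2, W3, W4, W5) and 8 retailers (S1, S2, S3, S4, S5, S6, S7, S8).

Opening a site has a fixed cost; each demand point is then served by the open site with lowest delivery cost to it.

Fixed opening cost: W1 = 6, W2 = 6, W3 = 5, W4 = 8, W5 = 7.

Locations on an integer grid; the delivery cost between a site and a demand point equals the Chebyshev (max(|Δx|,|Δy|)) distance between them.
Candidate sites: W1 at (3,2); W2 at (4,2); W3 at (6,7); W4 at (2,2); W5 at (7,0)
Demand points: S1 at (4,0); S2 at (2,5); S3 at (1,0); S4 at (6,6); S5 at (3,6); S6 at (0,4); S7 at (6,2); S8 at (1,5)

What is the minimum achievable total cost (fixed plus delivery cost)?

30

Open {W1}: assign each demand point to its cheapest open site.
  S1→W1 2, S2→W1 3, S3→W1 2, S4→W1 4, S5→W1 4, S6→W1 3, S7→W1 3, S8→W1 3
  delivery cost 24, fixed 6 → total 30.
Compare {W2}: delivery cost 25 + fixed 6 = 31.
Compare {W1, W3}: delivery cost 20 + fixed 11 = 31.
Compare {W4}: delivery cost 24 + fixed 8 = 32.
All other subsets cost ≥ 31. Minimum total cost: 30.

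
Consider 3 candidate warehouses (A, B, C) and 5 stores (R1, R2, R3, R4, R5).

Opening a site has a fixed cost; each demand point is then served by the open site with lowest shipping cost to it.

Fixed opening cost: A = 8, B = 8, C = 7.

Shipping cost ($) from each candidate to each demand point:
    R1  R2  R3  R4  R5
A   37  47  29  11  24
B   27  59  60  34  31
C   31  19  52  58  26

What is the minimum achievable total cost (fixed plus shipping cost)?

129

Open {A, C}: assign each demand point to its cheapest open site.
  R1→C 31, R2→C 19, R3→A 29, R4→A 11, R5→A 24
  shipping cost 114, fixed 15 → total 129.
Compare {A, B, C}: shipping cost 110 + fixed 23 = 133.
Compare {A, B}: shipping cost 138 + fixed 16 = 154.
Compare {A}: shipping cost 148 + fixed 8 = 156.
All other subsets cost ≥ 133. Minimum total cost: 129.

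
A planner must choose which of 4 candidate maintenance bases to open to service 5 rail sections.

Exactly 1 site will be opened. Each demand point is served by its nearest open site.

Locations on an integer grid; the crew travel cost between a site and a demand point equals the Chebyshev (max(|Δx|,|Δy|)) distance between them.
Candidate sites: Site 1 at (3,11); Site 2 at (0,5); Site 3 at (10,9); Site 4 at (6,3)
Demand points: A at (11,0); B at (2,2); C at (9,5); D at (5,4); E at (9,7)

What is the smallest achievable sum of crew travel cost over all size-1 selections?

17

Open {Site 4}.
  A→Site 4 5, B→Site 4 4, C→Site 4 3, D→Site 4 1, E→Site 4 4  ⇒ total 17.
Compare {Site 3}: total 28.
Compare {Site 2}: total 37.
No size-1 selection does better; minimum is 17.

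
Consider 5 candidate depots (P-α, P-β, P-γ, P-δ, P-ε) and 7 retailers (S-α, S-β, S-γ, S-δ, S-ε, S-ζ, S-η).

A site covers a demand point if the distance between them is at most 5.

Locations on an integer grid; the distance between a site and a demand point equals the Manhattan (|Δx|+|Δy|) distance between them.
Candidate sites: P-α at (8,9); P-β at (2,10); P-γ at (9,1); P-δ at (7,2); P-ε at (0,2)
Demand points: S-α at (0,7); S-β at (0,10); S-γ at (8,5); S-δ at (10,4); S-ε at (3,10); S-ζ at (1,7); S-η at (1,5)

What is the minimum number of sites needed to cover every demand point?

Coverage sets (demand points within 5 of each site):
  P-α: {S-γ}
  P-β: {S-α, S-β, S-ε, S-ζ}
  P-γ: {S-γ, S-δ}
  P-δ: {S-γ, S-δ}
  P-ε: {S-α, S-η}
No 2 sites suffice: every size-2 union leaves at least one demand point uncovered.
But {P-β, P-γ, P-ε} covers everything, so the minimum is 3.

3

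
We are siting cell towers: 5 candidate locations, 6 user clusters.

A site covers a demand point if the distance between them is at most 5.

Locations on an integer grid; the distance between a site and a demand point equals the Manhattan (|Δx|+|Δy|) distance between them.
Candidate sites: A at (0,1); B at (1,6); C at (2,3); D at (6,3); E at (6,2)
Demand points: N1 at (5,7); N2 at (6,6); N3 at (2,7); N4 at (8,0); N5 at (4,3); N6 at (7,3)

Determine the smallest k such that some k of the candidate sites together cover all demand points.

Coverage sets (demand points within 5 of each site):
  A: {}
  B: {N1, N2, N3}
  C: {N3, N5, N6}
  D: {N1, N2, N4, N5, N6}
  E: {N2, N4, N5, N6}
No single site covers all 6 demand points.
But {B, D} covers everything, so the minimum is 2.

2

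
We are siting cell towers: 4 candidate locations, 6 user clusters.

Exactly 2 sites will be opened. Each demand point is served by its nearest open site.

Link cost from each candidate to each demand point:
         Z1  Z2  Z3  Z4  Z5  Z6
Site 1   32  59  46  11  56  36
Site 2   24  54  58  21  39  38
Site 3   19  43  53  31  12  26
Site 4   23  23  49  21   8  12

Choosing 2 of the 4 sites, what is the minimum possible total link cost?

Open {Site 1, Site 4}.
  Z1→Site 4 23, Z2→Site 4 23, Z3→Site 1 46, Z4→Site 1 11, Z5→Site 4 8, Z6→Site 4 12  ⇒ total 123.
Compare {Site 3, Site 4}: total 132.
Compare {Site 2, Site 4}: total 136.
No size-2 selection does better; minimum is 123.

123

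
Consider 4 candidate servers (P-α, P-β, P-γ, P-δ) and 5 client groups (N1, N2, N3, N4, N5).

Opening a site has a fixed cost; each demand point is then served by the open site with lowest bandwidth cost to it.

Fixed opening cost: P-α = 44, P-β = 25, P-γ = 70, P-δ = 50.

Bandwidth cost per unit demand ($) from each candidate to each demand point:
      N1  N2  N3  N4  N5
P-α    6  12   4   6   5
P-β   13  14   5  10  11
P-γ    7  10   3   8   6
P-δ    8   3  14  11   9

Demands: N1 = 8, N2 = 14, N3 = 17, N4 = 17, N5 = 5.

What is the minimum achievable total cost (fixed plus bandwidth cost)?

379

Open {P-α, P-δ}: assign each demand point to its cheapest open site.
  N1→P-α 8×6=48, N2→P-δ 14×3=42, N3→P-α 17×4=68, N4→P-α 17×6=102, N5→P-α 5×5=25
  bandwidth cost 285, fixed 94 → total 379.
Compare {P-α, P-β, P-δ}: bandwidth cost 285 + fixed 119 = 404.
Compare {P-α, P-γ, P-δ}: bandwidth cost 268 + fixed 164 = 432.
Compare {P-γ, P-δ}: bandwidth cost 315 + fixed 120 = 435.
All other subsets cost ≥ 404. Minimum total cost: 379.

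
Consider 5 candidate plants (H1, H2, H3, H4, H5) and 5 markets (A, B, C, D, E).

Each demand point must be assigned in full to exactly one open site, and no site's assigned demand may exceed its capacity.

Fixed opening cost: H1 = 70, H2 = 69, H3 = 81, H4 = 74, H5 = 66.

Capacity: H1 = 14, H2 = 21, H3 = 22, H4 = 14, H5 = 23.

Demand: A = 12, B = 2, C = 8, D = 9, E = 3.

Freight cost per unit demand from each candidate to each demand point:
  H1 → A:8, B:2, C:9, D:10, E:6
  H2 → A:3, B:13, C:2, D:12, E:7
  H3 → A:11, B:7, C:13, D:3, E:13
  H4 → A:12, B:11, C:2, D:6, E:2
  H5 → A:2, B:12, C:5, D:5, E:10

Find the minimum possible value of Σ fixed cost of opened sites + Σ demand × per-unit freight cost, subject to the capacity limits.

Open {H4, H5}; cheapest assignment that respects the capacities:
  H4 (cap 14, load 13): B, C, E — cost 2×11 + 8×2 + 3×2 = 44
  H5 (cap 23, load 21): A, D — cost 12×2 + 9×5 = 69
  Shipping 113, fixed 140 → total 253.
  Any other capacity-feasible assignment to {H4, H5} ships for at least 113.
Compare {H2, H5}: its best feasible assignment gives total 265.
Compare {H2, H4}: its best feasible assignment gives total 277.
Every other set of open sites that can feasibly serve all demand totals ≥ 265 even under its best assignment. Minimum: 253.

253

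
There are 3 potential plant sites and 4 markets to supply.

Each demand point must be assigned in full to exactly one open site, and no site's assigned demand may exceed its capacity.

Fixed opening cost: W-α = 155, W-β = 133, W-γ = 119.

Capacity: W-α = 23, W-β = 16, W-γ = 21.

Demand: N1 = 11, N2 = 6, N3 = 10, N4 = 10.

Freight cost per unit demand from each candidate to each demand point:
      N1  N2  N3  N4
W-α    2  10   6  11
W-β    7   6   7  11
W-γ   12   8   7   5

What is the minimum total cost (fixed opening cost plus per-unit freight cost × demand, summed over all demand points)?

Open {W-α, W-γ}; cheapest assignment that respects the capacities:
  W-α (cap 23, load 21): N1, N3 — cost 11×2 + 10×6 = 82
  W-γ (cap 21, load 16): N2, N4 — cost 6×8 + 10×5 = 98
  Shipping 180, fixed 274 → total 454.
  Any other capacity-feasible assignment to {W-α, W-γ} ships for at least 180.
Compare {W-α, W-β}: its best feasible assignment gives total 516.
Compare {W-β, W-γ}: its best feasible assignment gives total 540.
Every other set of open sites that can feasibly serve all demand totals ≥ 516 even under its best assignment. Minimum: 454.

454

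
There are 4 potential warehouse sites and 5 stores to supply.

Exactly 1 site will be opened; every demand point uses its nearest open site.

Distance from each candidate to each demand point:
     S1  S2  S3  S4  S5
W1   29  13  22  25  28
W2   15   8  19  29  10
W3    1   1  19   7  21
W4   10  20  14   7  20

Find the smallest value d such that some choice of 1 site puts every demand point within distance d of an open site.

Open {W4}.
  Farthest demand point is S2 at distance 20 (to W4); all others are ≤ 20.
With {W3} the worst case is 21.
With {W1} the worst case is 29.
No size-1 selection achieves below 20.

20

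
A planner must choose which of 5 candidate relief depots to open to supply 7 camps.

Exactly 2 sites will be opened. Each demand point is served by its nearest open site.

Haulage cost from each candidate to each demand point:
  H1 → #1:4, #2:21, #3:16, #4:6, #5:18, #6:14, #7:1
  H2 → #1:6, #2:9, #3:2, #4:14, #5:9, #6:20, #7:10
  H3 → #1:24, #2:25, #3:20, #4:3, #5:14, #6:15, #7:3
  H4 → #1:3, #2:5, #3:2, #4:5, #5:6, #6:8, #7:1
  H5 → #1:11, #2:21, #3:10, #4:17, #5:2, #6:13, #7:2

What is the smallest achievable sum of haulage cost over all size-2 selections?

26

Open {H4, H5}.
  #1→H4 3, #2→H4 5, #3→H4 2, #4→H4 5, #5→H5 2, #6→H4 8, #7→H4 1  ⇒ total 26.
Compare {H3, H4}: total 28.
Compare {H1, H4}: total 30.
No size-2 selection does better; minimum is 26.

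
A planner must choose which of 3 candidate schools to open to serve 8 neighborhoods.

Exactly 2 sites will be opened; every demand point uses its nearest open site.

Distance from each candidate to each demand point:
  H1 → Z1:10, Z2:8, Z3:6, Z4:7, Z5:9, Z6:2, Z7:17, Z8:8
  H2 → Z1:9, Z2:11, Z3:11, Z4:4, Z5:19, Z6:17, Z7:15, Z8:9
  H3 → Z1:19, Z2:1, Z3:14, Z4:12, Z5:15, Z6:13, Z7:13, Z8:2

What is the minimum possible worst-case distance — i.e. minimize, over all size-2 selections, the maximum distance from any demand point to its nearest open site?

Open {H1, H3}.
  Farthest demand point is Z7 at distance 13 (to H3); all others are ≤ 13.
With {H1, H2} the worst case is 15.
With {H2, H3} the worst case is 15.
No size-2 selection achieves below 13.

13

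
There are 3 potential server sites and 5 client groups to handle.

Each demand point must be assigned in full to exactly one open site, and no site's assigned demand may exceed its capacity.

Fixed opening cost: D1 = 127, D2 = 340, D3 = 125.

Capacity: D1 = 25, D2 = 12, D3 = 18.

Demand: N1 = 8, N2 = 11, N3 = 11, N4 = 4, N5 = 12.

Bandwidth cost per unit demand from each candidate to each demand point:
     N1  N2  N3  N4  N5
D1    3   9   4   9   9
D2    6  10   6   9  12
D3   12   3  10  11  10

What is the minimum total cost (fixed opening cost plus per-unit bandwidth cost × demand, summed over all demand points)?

859

Open {D1, D2, D3}; cheapest assignment that respects the capacities:
  D1 (cap 25, load 24): N1, N4, N5 — cost 8×3 + 4×9 + 12×9 = 168
  D2 (cap 12, load 11): N3 — cost 11×6 = 66
  D3 (cap 18, load 11): N2 — cost 11×3 = 33
  Shipping 267, fixed 592 → total 859.
  Any other capacity-feasible assignment to {D1, D2, D3} ships for at least 267.
Total demand is 46 and no other set of sites has combined capacity ≥ 46, so {D1, D2, D3} is the only feasible choice of open sites. Minimum: 859.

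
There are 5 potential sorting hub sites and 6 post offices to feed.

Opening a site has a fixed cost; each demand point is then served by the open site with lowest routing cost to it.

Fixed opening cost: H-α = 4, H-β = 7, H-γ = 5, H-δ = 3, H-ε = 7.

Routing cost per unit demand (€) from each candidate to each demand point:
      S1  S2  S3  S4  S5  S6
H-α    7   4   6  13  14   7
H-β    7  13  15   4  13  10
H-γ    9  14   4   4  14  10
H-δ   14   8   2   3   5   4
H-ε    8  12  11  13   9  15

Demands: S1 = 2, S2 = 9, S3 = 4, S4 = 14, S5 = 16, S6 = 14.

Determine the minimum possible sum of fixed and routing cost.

243

Open {H-α, H-δ}: assign each demand point to its cheapest open site.
  S1→H-α 2×7=14, S2→H-α 9×4=36, S3→H-δ 4×2=8, S4→H-δ 14×3=42, S5→H-δ 16×5=80, S6→H-δ 14×4=56
  routing cost 236, fixed 7 → total 243.
Compare {H-α, H-γ, H-δ}: routing cost 236 + fixed 12 = 248.
Compare {H-α, H-β, H-δ}: routing cost 236 + fixed 14 = 250.
Compare {H-α, H-δ, H-ε}: routing cost 236 + fixed 14 = 250.
All other subsets cost ≥ 248. Minimum total cost: 243.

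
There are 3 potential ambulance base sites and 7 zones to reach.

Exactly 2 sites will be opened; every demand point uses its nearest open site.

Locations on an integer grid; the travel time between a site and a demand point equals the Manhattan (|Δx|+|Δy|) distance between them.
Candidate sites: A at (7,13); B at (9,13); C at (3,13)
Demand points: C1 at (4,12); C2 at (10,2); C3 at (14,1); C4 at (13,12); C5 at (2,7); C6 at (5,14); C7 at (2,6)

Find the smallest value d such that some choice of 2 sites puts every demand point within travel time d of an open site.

Open {A, B}.
  Farthest demand point is C3 at travel time 17 (to B); all others are ≤ 17.
With {B, C} the worst case is 17.
With {A, C} the worst case is 19.
No size-2 selection achieves below 17.

17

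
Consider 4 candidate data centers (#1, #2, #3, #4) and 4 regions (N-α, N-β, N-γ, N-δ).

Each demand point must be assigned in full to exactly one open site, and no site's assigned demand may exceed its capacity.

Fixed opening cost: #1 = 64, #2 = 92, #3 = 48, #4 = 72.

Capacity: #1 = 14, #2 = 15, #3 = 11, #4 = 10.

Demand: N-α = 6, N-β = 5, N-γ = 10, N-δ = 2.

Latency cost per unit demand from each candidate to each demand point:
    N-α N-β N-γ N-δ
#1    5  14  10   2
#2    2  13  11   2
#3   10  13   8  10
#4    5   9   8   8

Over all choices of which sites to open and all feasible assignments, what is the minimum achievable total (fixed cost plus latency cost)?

Open {#1, #3}; cheapest assignment that respects the capacities:
  #1 (cap 14, load 13): N-α, N-β, N-δ — cost 6×5 + 5×14 + 2×2 = 104
  #3 (cap 11, load 10): N-γ — cost 10×8 = 80
  Shipping 184, fixed 112 → total 296.
  Any other capacity-feasible assignment to {#1, #3} ships for at least 184.
Compare {#2, #3}: its best feasible assignment gives total 301.
Compare {#1, #4}: its best feasible assignment gives total 320.
Every other set of open sites that can feasibly serve all demand totals ≥ 301 even under its best assignment. Minimum: 296.

296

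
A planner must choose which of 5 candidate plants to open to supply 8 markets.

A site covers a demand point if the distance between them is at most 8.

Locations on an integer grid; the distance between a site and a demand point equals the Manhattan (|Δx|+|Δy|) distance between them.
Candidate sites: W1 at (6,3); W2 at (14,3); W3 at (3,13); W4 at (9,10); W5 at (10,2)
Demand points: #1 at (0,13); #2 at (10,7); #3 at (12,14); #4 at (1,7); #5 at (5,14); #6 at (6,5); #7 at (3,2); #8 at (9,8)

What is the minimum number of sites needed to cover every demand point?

Coverage sets (demand points within 8 of each site):
  W1: {#2, #6, #7, #8}
  W2: {#2}
  W3: {#1, #4, #5}
  W4: {#2, #3, #5, #6, #8}
  W5: {#2, #6, #7, #8}
No 2 sites suffice: every size-2 union leaves at least one demand point uncovered.
But {W1, W3, W4} covers everything, so the minimum is 3.

3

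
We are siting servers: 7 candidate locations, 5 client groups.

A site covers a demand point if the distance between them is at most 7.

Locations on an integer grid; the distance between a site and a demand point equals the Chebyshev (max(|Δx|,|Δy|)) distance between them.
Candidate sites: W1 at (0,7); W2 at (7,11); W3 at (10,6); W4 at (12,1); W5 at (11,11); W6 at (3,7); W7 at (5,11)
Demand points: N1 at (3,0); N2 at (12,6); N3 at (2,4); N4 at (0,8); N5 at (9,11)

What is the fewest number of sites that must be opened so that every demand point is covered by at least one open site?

Coverage sets (demand points within 7 of each site):
  W1: {N1, N3, N4}
  W2: {N2, N3, N4, N5}
  W3: {N1, N2, N5}
  W4: {N2}
  W5: {N2, N5}
  W6: {N1, N3, N4, N5}
  W7: {N2, N3, N4, N5}
No single site covers all 5 demand points.
But {W1, W2} covers everything, so the minimum is 2.

2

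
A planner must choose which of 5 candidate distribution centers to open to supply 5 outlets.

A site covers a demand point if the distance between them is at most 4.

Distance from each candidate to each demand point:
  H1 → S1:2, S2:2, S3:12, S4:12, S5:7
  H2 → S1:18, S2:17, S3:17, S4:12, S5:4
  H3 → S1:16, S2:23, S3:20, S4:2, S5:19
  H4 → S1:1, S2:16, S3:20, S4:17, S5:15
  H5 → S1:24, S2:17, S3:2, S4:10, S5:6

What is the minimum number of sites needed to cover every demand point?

4

Coverage sets (demand points within 4 of each site):
  H1: {S1, S2}
  H2: {S5}
  H3: {S4}
  H4: {S1}
  H5: {S3}
No 3 sites suffice: every size-3 union leaves at least one demand point uncovered.
But {H1, H2, H3, H5} covers everything, so the minimum is 4.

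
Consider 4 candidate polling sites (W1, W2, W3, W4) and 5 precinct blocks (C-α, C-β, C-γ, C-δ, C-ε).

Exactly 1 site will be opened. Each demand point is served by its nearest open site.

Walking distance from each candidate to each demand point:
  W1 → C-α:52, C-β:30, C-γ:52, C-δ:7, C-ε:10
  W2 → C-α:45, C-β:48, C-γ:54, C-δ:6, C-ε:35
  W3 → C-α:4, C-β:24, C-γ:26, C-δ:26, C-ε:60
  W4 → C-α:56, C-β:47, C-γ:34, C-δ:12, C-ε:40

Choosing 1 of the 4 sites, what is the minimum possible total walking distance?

140

Open {W3}.
  C-α→W3 4, C-β→W3 24, C-γ→W3 26, C-δ→W3 26, C-ε→W3 60  ⇒ total 140.
Compare {W1}: total 151.
Compare {W2}: total 188.
No size-1 selection does better; minimum is 140.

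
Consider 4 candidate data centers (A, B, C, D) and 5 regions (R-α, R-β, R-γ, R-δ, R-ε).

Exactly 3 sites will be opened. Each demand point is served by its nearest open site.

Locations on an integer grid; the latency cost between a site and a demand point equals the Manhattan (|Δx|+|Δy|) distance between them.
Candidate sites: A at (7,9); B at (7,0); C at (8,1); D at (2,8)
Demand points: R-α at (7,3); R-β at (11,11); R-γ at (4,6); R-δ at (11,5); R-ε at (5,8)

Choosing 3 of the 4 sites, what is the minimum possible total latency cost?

Open {A, C, D}.
  R-α→C 3, R-β→A 6, R-γ→D 4, R-δ→C 7, R-ε→A 3  ⇒ total 23.
Compare {A, B, D}: total 24.
Compare {A, B, C}: total 25.
No size-3 selection does better; minimum is 23.

23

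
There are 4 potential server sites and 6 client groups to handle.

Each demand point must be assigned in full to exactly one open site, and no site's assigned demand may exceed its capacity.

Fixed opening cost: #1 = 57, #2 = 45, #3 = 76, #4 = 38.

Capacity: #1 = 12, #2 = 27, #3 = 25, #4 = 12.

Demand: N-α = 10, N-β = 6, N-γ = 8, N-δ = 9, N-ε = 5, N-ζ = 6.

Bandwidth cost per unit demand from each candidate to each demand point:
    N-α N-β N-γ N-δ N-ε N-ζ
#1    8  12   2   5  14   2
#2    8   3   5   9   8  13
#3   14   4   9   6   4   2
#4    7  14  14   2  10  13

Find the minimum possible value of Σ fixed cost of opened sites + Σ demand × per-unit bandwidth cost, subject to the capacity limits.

345

Open {#2, #3}; cheapest assignment that respects the capacities:
  #2 (cap 27, load 24): N-α, N-β, N-γ — cost 10×8 + 6×3 + 8×5 = 138
  #3 (cap 25, load 20): N-δ, N-ε, N-ζ — cost 9×6 + 5×4 + 6×2 = 86
  Shipping 224, fixed 121 → total 345.
  Any other capacity-feasible assignment to {#2, #3} ships for at least 224.
Compare {#2, #3, #4}: its best feasible assignment gives total 347.
Compare {#1, #2, #3}: its best feasible assignment gives total 378.
Every other set of open sites that can feasibly serve all demand totals ≥ 347 even under its best assignment. Minimum: 345.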